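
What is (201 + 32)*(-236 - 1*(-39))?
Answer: -45901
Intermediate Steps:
(201 + 32)*(-236 - 1*(-39)) = 233*(-236 + 39) = 233*(-197) = -45901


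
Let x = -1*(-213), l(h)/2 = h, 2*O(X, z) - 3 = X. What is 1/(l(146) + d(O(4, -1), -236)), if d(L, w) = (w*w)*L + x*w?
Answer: 1/144960 ≈ 6.8985e-6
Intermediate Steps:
O(X, z) = 3/2 + X/2
l(h) = 2*h
x = 213
d(L, w) = 213*w + L*w**2 (d(L, w) = (w*w)*L + 213*w = w**2*L + 213*w = L*w**2 + 213*w = 213*w + L*w**2)
1/(l(146) + d(O(4, -1), -236)) = 1/(2*146 - 236*(213 + (3/2 + (1/2)*4)*(-236))) = 1/(292 - 236*(213 + (3/2 + 2)*(-236))) = 1/(292 - 236*(213 + (7/2)*(-236))) = 1/(292 - 236*(213 - 826)) = 1/(292 - 236*(-613)) = 1/(292 + 144668) = 1/144960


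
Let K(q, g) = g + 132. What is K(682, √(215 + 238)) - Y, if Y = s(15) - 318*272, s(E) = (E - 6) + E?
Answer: 86604 + √453 ≈ 86625.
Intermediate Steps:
s(E) = -6 + 2*E (s(E) = (-6 + E) + E = -6 + 2*E)
Y = -86472 (Y = (-6 + 2*15) - 318*272 = (-6 + 30) - 86496 = 24 - 86496 = -86472)
K(q, g) = 132 + g
K(682, √(215 + 238)) - Y = (132 + √(215 + 238)) - 1*(-86472) = (132 + √453) + 86472 = 86604 + √453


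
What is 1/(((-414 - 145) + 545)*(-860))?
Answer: 1/12040 ≈ 8.3057e-5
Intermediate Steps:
1/(((-414 - 145) + 545)*(-860)) = -1/860/(-559 + 545) = -1/860/(-14) = -1/14*(-1/860) = 1/12040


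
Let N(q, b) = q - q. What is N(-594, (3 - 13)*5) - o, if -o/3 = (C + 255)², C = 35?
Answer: 252300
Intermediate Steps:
N(q, b) = 0
o = -252300 (o = -3*(35 + 255)² = -3*290² = -3*84100 = -252300)
N(-594, (3 - 13)*5) - o = 0 - 1*(-252300) = 0 + 252300 = 252300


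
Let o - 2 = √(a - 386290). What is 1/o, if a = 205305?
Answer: 2/180989 - I*√180985/180989 ≈ 1.105e-5 - 0.0023505*I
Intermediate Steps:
o = 2 + I*√180985 (o = 2 + √(205305 - 386290) = 2 + √(-180985) = 2 + I*√180985 ≈ 2.0 + 425.42*I)
1/o = 1/(2 + I*√180985)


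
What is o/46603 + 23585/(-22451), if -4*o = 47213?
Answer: -5456506083/4185135812 ≈ -1.3038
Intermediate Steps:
o = -47213/4 (o = -¼*47213 = -47213/4 ≈ -11803.)
o/46603 + 23585/(-22451) = -47213/4/46603 + 23585/(-22451) = -47213/4*1/46603 + 23585*(-1/22451) = -47213/186412 - 23585/22451 = -5456506083/4185135812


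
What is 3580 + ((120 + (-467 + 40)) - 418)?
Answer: 2855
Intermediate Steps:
3580 + ((120 + (-467 + 40)) - 418) = 3580 + ((120 - 427) - 418) = 3580 + (-307 - 418) = 3580 - 725 = 2855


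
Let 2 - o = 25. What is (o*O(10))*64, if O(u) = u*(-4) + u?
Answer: 44160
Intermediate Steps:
o = -23 (o = 2 - 1*25 = 2 - 25 = -23)
O(u) = -3*u (O(u) = -4*u + u = -3*u)
(o*O(10))*64 = -(-69)*10*64 = -23*(-30)*64 = 690*64 = 44160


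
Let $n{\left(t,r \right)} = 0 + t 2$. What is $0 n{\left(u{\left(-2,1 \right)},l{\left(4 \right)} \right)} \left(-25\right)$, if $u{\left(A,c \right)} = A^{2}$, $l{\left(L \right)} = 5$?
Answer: $0$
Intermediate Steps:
$n{\left(t,r \right)} = 2 t$ ($n{\left(t,r \right)} = 0 + 2 t = 2 t$)
$0 n{\left(u{\left(-2,1 \right)},l{\left(4 \right)} \right)} \left(-25\right) = 0 \cdot 2 \left(-2\right)^{2} \left(-25\right) = 0 \cdot 2 \cdot 4 \left(-25\right) = 0 \cdot 8 \left(-25\right) = 0 \left(-25\right) = 0$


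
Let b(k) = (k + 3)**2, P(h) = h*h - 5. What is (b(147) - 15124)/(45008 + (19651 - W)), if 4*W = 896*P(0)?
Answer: 7376/65779 ≈ 0.11213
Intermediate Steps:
P(h) = -5 + h**2 (P(h) = h**2 - 5 = -5 + h**2)
b(k) = (3 + k)**2
W = -1120 (W = (896*(-5 + 0**2))/4 = (896*(-5 + 0))/4 = (896*(-5))/4 = (1/4)*(-4480) = -1120)
(b(147) - 15124)/(45008 + (19651 - W)) = ((3 + 147)**2 - 15124)/(45008 + (19651 - 1*(-1120))) = (150**2 - 15124)/(45008 + (19651 + 1120)) = (22500 - 15124)/(45008 + 20771) = 7376/65779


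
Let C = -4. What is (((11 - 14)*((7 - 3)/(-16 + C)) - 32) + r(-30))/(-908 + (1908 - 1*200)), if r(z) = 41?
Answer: 3/250 ≈ 0.012000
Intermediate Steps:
(((11 - 14)*((7 - 3)/(-16 + C)) - 32) + r(-30))/(-908 + (1908 - 1*200)) = (((11 - 14)*((7 - 3)/(-16 - 4)) - 32) + 41)/(-908 + (1908 - 1*200)) = ((-12/(-20) - 32) + 41)/(-908 + (1908 - 200)) = ((-12*(-1)/20 - 32) + 41)/(-908 + 1708) = ((-3*(-⅕) - 32) + 41)/800 = ((⅗ - 32) + 41)*(1/800) = (-157/5 + 41)*(1/800) = (48/5)*(1/800) = 3/250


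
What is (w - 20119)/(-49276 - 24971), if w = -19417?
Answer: 39536/74247 ≈ 0.53249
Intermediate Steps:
(w - 20119)/(-49276 - 24971) = (-19417 - 20119)/(-49276 - 24971) = -39536/(-74247) = -39536*(-1/74247) = 39536/74247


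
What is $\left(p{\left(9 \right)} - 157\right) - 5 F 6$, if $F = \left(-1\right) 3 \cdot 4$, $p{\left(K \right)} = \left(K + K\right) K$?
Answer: $1800$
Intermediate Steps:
$p{\left(K \right)} = 2 K^{2}$ ($p{\left(K \right)} = 2 K K = 2 K^{2}$)
$F = -12$ ($F = \left(-3\right) 4 = -12$)
$\left(p{\left(9 \right)} - 157\right) - 5 F 6 = \left(2 \cdot 9^{2} - 157\right) \left(-5\right) \left(-12\right) 6 = \left(2 \cdot 81 - 157\right) 60 \cdot 6 = \left(162 - 157\right) 360 = 5 \cdot 360 = 1800$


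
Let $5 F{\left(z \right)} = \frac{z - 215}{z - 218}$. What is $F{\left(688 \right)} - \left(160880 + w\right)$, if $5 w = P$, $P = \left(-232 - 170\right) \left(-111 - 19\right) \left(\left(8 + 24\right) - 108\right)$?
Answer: $\frac{1488659673}{2350} \approx 6.3347 \cdot 10^{5}$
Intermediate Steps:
$P = -3971760$ ($P = - 402 \left(- 130 \left(32 - 108\right)\right) = - 402 \left(\left(-130\right) \left(-76\right)\right) = \left(-402\right) 9880 = -3971760$)
$w = -794352$ ($w = \frac{1}{5} \left(-3971760\right) = -794352$)
$F{\left(z \right)} = \frac{-215 + z}{5 \left(-218 + z\right)}$ ($F{\left(z \right)} = \frac{\left(z - 215\right) \frac{1}{z - 218}}{5} = \frac{\left(-215 + z\right) \frac{1}{-218 + z}}{5} = \frac{\frac{1}{-218 + z} \left(-215 + z\right)}{5} = \frac{-215 + z}{5 \left(-218 + z\right)}$)
$F{\left(688 \right)} - \left(160880 + w\right) = \frac{-215 + 688}{5 \left(-218 + 688\right)} - \left(160880 - 794352\right) = \frac{1}{5} \cdot \frac{1}{470} \cdot 473 - -633472 = \frac{1}{5} \cdot \frac{1}{470} \cdot 473 + 633472 = \frac{473}{2350} + 633472 = \frac{1488659673}{2350}$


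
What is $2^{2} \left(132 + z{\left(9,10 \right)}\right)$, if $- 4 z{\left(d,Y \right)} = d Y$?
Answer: $438$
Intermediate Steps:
$z{\left(d,Y \right)} = - \frac{Y d}{4}$ ($z{\left(d,Y \right)} = - \frac{d Y}{4} = - \frac{Y d}{4}$)
$2^{2} \left(132 + z{\left(9,10 \right)}\right) = 2^{2} \left(132 - \frac{5}{2} \cdot 9\right) = 4 \left(132 - \frac{45}{2}\right) = 4 \cdot \frac{219}{2} = 438$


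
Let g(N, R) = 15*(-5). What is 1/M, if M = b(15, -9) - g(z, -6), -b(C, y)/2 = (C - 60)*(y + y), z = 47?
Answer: -1/1545 ≈ -0.00064725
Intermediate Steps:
g(N, R) = -75
b(C, y) = -4*y*(-60 + C) (b(C, y) = -2*(C - 60)*(y + y) = -2*(-60 + C)*2*y = -4*y*(-60 + C))
M = -1545 (M = 4*(-9)*(60 - 1*15) - 1*(-75) = 4*(-9)*(60 - 15) + 75 = 4*(-9)*45 + 75 = -1620 + 75 = -1545)
1/M = 1/(-1545) = -1/1545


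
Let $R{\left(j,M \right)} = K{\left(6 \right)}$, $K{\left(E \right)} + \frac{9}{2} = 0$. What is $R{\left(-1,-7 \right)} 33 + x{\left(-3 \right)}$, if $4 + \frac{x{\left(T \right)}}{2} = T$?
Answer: $- \frac{325}{2} \approx -162.5$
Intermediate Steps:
$K{\left(E \right)} = - \frac{9}{2}$ ($K{\left(E \right)} = - \frac{9}{2} + 0 = - \frac{9}{2}$)
$x{\left(T \right)} = -8 + 2 T$
$R{\left(j,M \right)} = - \frac{9}{2}$
$R{\left(-1,-7 \right)} 33 + x{\left(-3 \right)} = \left(- \frac{9}{2}\right) 33 + \left(-8 + 2 \left(-3\right)\right) = - \frac{297}{2} - 14 = - \frac{325}{2}$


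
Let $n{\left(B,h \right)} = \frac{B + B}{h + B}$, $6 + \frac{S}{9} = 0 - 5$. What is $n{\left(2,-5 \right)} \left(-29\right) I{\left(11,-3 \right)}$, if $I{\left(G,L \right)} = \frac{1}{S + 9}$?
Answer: $- \frac{58}{135} \approx -0.42963$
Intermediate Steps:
$S = -99$ ($S = -54 + 9 \left(0 - 5\right) = -54 + 9 \left(-5\right) = -54 - 45 = -99$)
$I{\left(G,L \right)} = - \frac{1}{90}$ ($I{\left(G,L \right)} = \frac{1}{-99 + 9} = \frac{1}{-90} = - \frac{1}{90}$)
$n{\left(B,h \right)} = \frac{2 B}{B + h}$
$n{\left(2,-5 \right)} \left(-29\right) I{\left(11,-3 \right)} = 2 \cdot 2 \frac{1}{2 - 5} \left(-29\right) \left(- \frac{1}{90}\right) = 2 \cdot 2 \frac{1}{-3} \left(-29\right) \left(- \frac{1}{90}\right) = 2 \cdot 2 \left(- \frac{1}{3}\right) \left(-29\right) \left(- \frac{1}{90}\right) = \left(- \frac{4}{3}\right) \left(-29\right) \left(- \frac{1}{90}\right) = \frac{116}{3} \left(- \frac{1}{90}\right) = - \frac{58}{135}$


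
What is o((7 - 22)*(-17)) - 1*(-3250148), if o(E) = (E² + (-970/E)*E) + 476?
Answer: 3314679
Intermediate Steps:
o(E) = -494 + E² (o(E) = (E² - 970) + 476 = (-970 + E²) + 476 = -494 + E²)
o((7 - 22)*(-17)) - 1*(-3250148) = (-494 + ((7 - 22)*(-17))²) - 1*(-3250148) = (-494 + (-15*(-17))²) + 3250148 = (-494 + 255²) + 3250148 = (-494 + 65025) + 3250148 = 64531 + 3250148 = 3314679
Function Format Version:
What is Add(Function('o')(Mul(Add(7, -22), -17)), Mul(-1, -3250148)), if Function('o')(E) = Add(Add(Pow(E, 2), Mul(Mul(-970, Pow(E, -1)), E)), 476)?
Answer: 3314679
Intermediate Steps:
Function('o')(E) = Add(-494, Pow(E, 2)) (Function('o')(E) = Add(Add(Pow(E, 2), -970), 476) = Add(Add(-970, Pow(E, 2)), 476) = Add(-494, Pow(E, 2)))
Add(Function('o')(Mul(Add(7, -22), -17)), Mul(-1, -3250148)) = Add(Add(-494, Pow(Mul(Add(7, -22), -17), 2)), Mul(-1, -3250148)) = Add(Add(-494, Pow(Mul(-15, -17), 2)), 3250148) = Add(Add(-494, Pow(255, 2)), 3250148) = Add(Add(-494, 65025), 3250148) = Add(64531, 3250148) = 3314679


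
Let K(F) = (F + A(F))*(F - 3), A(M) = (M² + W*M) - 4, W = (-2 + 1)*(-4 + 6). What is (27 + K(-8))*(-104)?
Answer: 74984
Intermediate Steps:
W = -2 (W = -1*2 = -2)
A(M) = -4 + M² - 2*M (A(M) = (M² - 2*M) - 4 = -4 + M² - 2*M)
K(F) = (-3 + F)*(-4 + F² - F) (K(F) = (F + (-4 + F² - 2*F))*(F - 3) = (-4 + F² - F)*(-3 + F) = (-3 + F)*(-4 + F² - F))
(27 + K(-8))*(-104) = (27 + (12 + (-8)³ - 1*(-8) - 4*(-8)²))*(-104) = (27 + (12 - 512 + 8 - 4*64))*(-104) = (27 + (12 - 512 + 8 - 256))*(-104) = (27 - 748)*(-104) = -721*(-104) = 74984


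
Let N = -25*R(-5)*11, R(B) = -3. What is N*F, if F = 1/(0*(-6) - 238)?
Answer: -825/238 ≈ -3.4664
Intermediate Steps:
F = -1/238 (F = 1/(0 - 238) = 1/(-238) = -1/238 ≈ -0.0042017)
N = 825 (N = -25*(-3)*11 = 75*11 = 825)
N*F = 825*(-1/238) = -825/238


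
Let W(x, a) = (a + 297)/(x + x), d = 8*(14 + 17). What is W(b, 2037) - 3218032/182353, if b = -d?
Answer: -1010877887/45223544 ≈ -22.353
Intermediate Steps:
d = 248 (d = 8*31 = 248)
b = -248 (b = -1*248 = -248)
W(x, a) = (297 + a)/(2*x) (W(x, a) = (297 + a)/((2*x)) = (297 + a)*(1/(2*x)) = (297 + a)/(2*x))
W(b, 2037) - 3218032/182353 = (½)*(297 + 2037)/(-248) - 3218032/182353 = (½)*(-1/248)*2334 - 3218032/182353 = -1167/248 - 1*3218032/182353 = -1167/248 - 3218032/182353 = -1010877887/45223544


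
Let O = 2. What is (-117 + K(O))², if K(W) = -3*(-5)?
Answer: 10404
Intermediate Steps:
K(W) = 15
(-117 + K(O))² = (-117 + 15)² = (-102)² = 10404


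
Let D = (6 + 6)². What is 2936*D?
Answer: 422784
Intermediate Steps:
D = 144 (D = 12² = 144)
2936*D = 2936*144 = 422784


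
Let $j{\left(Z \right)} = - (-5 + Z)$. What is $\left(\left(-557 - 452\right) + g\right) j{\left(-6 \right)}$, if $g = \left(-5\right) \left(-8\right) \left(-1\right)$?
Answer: $-11539$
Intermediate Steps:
$j{\left(Z \right)} = 5 - Z$
$g = -40$ ($g = 40 \left(-1\right) = -40$)
$\left(\left(-557 - 452\right) + g\right) j{\left(-6 \right)} = \left(\left(-557 - 452\right) - 40\right) \left(5 - -6\right) = \left(-1009 - 40\right) \left(5 + 6\right) = \left(-1049\right) 11 = -11539$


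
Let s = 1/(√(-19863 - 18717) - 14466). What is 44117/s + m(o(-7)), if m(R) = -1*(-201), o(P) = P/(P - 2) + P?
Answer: -638196321 + 88234*I*√9645 ≈ -6.382e+8 + 8.6654e+6*I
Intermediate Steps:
o(P) = P + P/(-2 + P) (o(P) = P/(-2 + P) + P = P + P/(-2 + P))
s = 1/(-14466 + 2*I*√9645) (s = 1/(√(-38580) - 14466) = 1/(2*I*√9645 - 14466) = 1/(-14466 + 2*I*√9645) ≈ -6.9115e-5 - 9.384e-7*I)
m(R) = 201
44117/s + m(o(-7)) = 44117/(-2411/34883956 - I*√9645/104651868) + 201 = 201 + 44117/(-2411/34883956 - I*√9645/104651868)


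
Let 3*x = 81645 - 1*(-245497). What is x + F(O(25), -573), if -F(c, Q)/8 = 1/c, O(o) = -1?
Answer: 327166/3 ≈ 1.0906e+5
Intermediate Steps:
x = 327142/3 (x = (81645 - 1*(-245497))/3 = (81645 + 245497)/3 = (⅓)*327142 = 327142/3 ≈ 1.0905e+5)
F(c, Q) = -8/c
x + F(O(25), -573) = 327142/3 - 8/(-1) = 327142/3 - 8*(-1) = 327142/3 + 8 = 327166/3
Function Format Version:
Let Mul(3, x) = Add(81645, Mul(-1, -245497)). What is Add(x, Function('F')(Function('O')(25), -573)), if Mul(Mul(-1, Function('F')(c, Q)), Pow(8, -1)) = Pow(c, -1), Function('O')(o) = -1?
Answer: Rational(327166, 3) ≈ 1.0906e+5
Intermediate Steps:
x = Rational(327142, 3) (x = Mul(Rational(1, 3), Add(81645, Mul(-1, -245497))) = Mul(Rational(1, 3), Add(81645, 245497)) = Mul(Rational(1, 3), 327142) = Rational(327142, 3) ≈ 1.0905e+5)
Function('F')(c, Q) = Mul(-8, Pow(c, -1))
Add(x, Function('F')(Function('O')(25), -573)) = Add(Rational(327142, 3), Mul(-8, Pow(-1, -1))) = Add(Rational(327142, 3), Mul(-8, -1)) = Add(Rational(327142, 3), 8) = Rational(327166, 3)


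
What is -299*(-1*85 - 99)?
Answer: 55016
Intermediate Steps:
-299*(-1*85 - 99) = -299*(-85 - 99) = -299*(-184) = 55016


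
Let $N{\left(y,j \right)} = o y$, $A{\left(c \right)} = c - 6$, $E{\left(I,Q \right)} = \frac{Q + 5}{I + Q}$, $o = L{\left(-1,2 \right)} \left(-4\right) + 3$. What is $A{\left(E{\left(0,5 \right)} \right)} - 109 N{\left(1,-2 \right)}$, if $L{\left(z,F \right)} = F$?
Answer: $541$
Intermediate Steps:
$o = -5$ ($o = 2 \left(-4\right) + 3 = -8 + 3 = -5$)
$E{\left(I,Q \right)} = \frac{5 + Q}{I + Q}$
$A{\left(c \right)} = -6 + c$
$N{\left(y,j \right)} = - 5 y$
$A{\left(E{\left(0,5 \right)} \right)} - 109 N{\left(1,-2 \right)} = \left(-6 + \frac{5 + 5}{0 + 5}\right) - 109 \left(\left(-5\right) 1\right) = \left(-6 + \frac{1}{5} \cdot 10\right) - -545 = \left(-6 + \frac{1}{5} \cdot 10\right) + 545 = \left(-6 + 2\right) + 545 = -4 + 545 = 541$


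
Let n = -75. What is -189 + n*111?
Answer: -8514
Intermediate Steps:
-189 + n*111 = -189 - 75*111 = -189 - 8325 = -8514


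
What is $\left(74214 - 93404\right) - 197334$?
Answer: $-216524$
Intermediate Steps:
$\left(74214 - 93404\right) - 197334 = -19190 - 197334 = -216524$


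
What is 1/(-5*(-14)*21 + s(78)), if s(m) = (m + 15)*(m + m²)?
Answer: 1/574536 ≈ 1.7405e-6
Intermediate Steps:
s(m) = (15 + m)*(m + m²)
1/(-5*(-14)*21 + s(78)) = 1/(-5*(-14)*21 + 78*(15 + 78² + 16*78)) = 1/(70*21 + 78*(15 + 6084 + 1248)) = 1/(1470 + 78*7347) = 1/(1470 + 573066) = 1/574536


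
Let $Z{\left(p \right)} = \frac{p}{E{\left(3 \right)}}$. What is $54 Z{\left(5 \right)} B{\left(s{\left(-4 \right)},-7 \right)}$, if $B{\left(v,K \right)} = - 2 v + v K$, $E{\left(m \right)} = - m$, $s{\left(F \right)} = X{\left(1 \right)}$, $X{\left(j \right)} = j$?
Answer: $810$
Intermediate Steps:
$s{\left(F \right)} = 1$
$Z{\left(p \right)} = - \frac{p}{3}$ ($Z{\left(p \right)} = \frac{p}{\left(-1\right) 3} = \frac{p}{-3} = p \left(- \frac{1}{3}\right) = - \frac{p}{3}$)
$B{\left(v,K \right)} = - 2 v + K v$
$54 Z{\left(5 \right)} B{\left(s{\left(-4 \right)},-7 \right)} = 54 \left(\left(- \frac{1}{3}\right) 5\right) 1 \left(-2 - 7\right) = 54 \left(- \frac{5}{3}\right) 1 \left(-9\right) = \left(-90\right) \left(-9\right) = 810$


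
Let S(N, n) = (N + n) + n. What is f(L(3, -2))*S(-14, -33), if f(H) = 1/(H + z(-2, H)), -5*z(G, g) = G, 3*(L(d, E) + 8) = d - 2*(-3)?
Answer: 400/23 ≈ 17.391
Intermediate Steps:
L(d, E) = -6 + d/3 (L(d, E) = -8 + (d - 2*(-3))/3 = -8 + (d + 6)/3 = -8 + (6 + d)/3 = -8 + (2 + d/3) = -6 + d/3)
z(G, g) = -G/5
S(N, n) = N + 2*n
f(H) = 1/(⅖ + H) (f(H) = 1/(H - ⅕*(-2)) = 1/(H + ⅖) = 1/(⅖ + H))
f(L(3, -2))*S(-14, -33) = (5/(2 + 5*(-6 + (⅓)*3)))*(-14 + 2*(-33)) = (5/(2 + 5*(-6 + 1)))*(-14 - 66) = (5/(2 + 5*(-5)))*(-80) = (5/(2 - 25))*(-80) = (5/(-23))*(-80) = (5*(-1/23))*(-80) = -5/23*(-80) = 400/23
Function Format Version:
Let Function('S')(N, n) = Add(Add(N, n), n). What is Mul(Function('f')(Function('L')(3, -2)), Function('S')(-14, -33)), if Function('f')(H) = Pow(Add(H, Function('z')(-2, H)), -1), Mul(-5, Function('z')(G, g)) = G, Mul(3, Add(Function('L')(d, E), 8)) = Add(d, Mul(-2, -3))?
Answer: Rational(400, 23) ≈ 17.391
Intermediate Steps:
Function('L')(d, E) = Add(-6, Mul(Rational(1, 3), d)) (Function('L')(d, E) = Add(-8, Mul(Rational(1, 3), Add(d, Mul(-2, -3)))) = Add(-8, Mul(Rational(1, 3), Add(d, 6))) = Add(-8, Mul(Rational(1, 3), Add(6, d))) = Add(-8, Add(2, Mul(Rational(1, 3), d))) = Add(-6, Mul(Rational(1, 3), d)))
Function('z')(G, g) = Mul(Rational(-1, 5), G)
Function('S')(N, n) = Add(N, Mul(2, n))
Function('f')(H) = Pow(Add(Rational(2, 5), H), -1) (Function('f')(H) = Pow(Add(H, Mul(Rational(-1, 5), -2)), -1) = Pow(Add(H, Rational(2, 5)), -1) = Pow(Add(Rational(2, 5), H), -1))
Mul(Function('f')(Function('L')(3, -2)), Function('S')(-14, -33)) = Mul(Mul(5, Pow(Add(2, Mul(5, Add(-6, Mul(Rational(1, 3), 3)))), -1)), Add(-14, Mul(2, -33))) = Mul(Mul(5, Pow(Add(2, Mul(5, Add(-6, 1))), -1)), Add(-14, -66)) = Mul(Mul(5, Pow(Add(2, Mul(5, -5)), -1)), -80) = Mul(Mul(5, Pow(Add(2, -25), -1)), -80) = Mul(Mul(5, Pow(-23, -1)), -80) = Mul(Mul(5, Rational(-1, 23)), -80) = Mul(Rational(-5, 23), -80) = Rational(400, 23)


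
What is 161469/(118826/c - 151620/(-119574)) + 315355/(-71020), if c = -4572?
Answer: -64661635764223/9893384284 ≈ -6535.8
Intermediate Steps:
161469/(118826/c - 151620/(-119574)) + 315355/(-71020) = 161469/(118826/(-4572) - 151620/(-119574)) + 315355/(-71020) = 161469/(118826*(-1/4572) - 151620*(-1/119574)) + 315355*(-1/71020) = 161469/(-59413/2286 + 3610/2847) - 63071/14204 = 161469/(-53632117/2169414) - 63071/14204 = 161469*(-2169414/53632117) - 63071/14204 = -4549261158/696521 - 63071/14204 = -64661635764223/9893384284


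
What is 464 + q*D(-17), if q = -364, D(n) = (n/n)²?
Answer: 100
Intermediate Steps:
D(n) = 1 (D(n) = 1² = 1)
464 + q*D(-17) = 464 - 364*1 = 464 - 364 = 100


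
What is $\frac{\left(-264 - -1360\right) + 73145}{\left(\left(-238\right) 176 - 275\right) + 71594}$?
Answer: $\frac{74241}{29431} \approx 2.5225$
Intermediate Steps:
$\frac{\left(-264 - -1360\right) + 73145}{\left(\left(-238\right) 176 - 275\right) + 71594} = \frac{\left(-264 + 1360\right) + 73145}{\left(-41888 - 275\right) + 71594} = \frac{1096 + 73145}{-42163 + 71594} = \frac{74241}{29431}$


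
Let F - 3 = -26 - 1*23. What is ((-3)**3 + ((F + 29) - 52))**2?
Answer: 9216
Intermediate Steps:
F = -46 (F = 3 + (-26 - 1*23) = 3 + (-26 - 23) = 3 - 49 = -46)
((-3)**3 + ((F + 29) - 52))**2 = ((-3)**3 + ((-46 + 29) - 52))**2 = (-27 + (-17 - 52))**2 = (-27 - 69)**2 = (-96)**2 = 9216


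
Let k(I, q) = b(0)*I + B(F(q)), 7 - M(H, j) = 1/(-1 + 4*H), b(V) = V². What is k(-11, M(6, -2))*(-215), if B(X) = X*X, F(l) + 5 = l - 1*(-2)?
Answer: -1780415/529 ≈ -3365.6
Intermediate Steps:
F(l) = -3 + l (F(l) = -5 + (l - 1*(-2)) = -5 + (l + 2) = -5 + (2 + l) = -3 + l)
B(X) = X²
M(H, j) = 7 - 1/(-1 + 4*H)
k(I, q) = (-3 + q)² (k(I, q) = 0²*I + (-3 + q)² = 0*I + (-3 + q)² = 0 + (-3 + q)² = (-3 + q)²)
k(-11, M(6, -2))*(-215) = (-3 + 4*(-2 + 7*6)/(-1 + 4*6))²*(-215) = (-3 + 4*(-2 + 42)/(-1 + 24))²*(-215) = (-3 + 4*40/23)²*(-215) = (-3 + 4*(1/23)*40)²*(-215) = (-3 + 160/23)²*(-215) = (91/23)²*(-215) = (8281/529)*(-215) = -1780415/529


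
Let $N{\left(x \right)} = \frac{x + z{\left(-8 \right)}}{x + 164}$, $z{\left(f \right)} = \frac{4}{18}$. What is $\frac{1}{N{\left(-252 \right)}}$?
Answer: $\frac{36}{103} \approx 0.34951$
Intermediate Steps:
$z{\left(f \right)} = \frac{2}{9}$ ($z{\left(f \right)} = 4 \cdot \frac{1}{18} = \frac{2}{9}$)
$N{\left(x \right)} = \frac{\frac{2}{9} + x}{164 + x}$ ($N{\left(x \right)} = \frac{x + \frac{2}{9}}{x + 164} = \frac{\frac{2}{9} + x}{164 + x}$)
$\frac{1}{N{\left(-252 \right)}} = \frac{1}{\frac{1}{164 - 252} \left(\frac{2}{9} - 252\right)} = \frac{1}{\frac{1}{-88} \left(- \frac{2266}{9}\right)} = \frac{1}{\left(- \frac{1}{88}\right) \left(- \frac{2266}{9}\right)} = \frac{1}{\frac{103}{36}} = \frac{36}{103}$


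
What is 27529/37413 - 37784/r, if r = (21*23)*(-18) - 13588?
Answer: 1013506985/416818233 ≈ 2.4315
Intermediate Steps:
r = -22282 (r = 483*(-18) - 13588 = -8694 - 13588 = -22282)
27529/37413 - 37784/r = 27529/37413 - 37784/(-22282) = 27529*(1/37413) - 37784*(-1/22282) = 27529/37413 + 18892/11141 = 1013506985/416818233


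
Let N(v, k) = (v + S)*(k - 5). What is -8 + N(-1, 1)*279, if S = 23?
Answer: -24560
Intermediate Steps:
N(v, k) = (-5 + k)*(23 + v) (N(v, k) = (v + 23)*(k - 5) = (23 + v)*(-5 + k) = (-5 + k)*(23 + v))
-8 + N(-1, 1)*279 = -8 + (-115 - 5*(-1) + 23*1 + 1*(-1))*279 = -8 + (-115 + 5 + 23 - 1)*279 = -8 - 88*279 = -8 - 24552 = -24560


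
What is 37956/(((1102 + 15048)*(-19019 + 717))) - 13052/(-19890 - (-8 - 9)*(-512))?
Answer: 28358747101/62145127325 ≈ 0.45633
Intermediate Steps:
37956/(((1102 + 15048)*(-19019 + 717))) - 13052/(-19890 - (-8 - 9)*(-512)) = 37956/((16150*(-18302))) - 13052/(-19890 - (-17)*(-512)) = 37956/(-295577300) - 13052/(-19890 - 1*8704) = 37956*(-1/295577300) - 13052/(-19890 - 8704) = -9489/73894325 - 13052/(-28594) = -9489/73894325 - 13052*(-1/28594) = -9489/73894325 + 6526/14297 = 28358747101/62145127325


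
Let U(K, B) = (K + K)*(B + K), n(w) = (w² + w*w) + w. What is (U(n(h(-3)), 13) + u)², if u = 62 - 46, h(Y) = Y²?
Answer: 3961947136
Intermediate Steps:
n(w) = w + 2*w² (n(w) = (w² + w²) + w = 2*w² + w = w + 2*w²)
U(K, B) = 2*K*(B + K) (U(K, B) = (2*K)*(B + K) = 2*K*(B + K))
u = 16
(U(n(h(-3)), 13) + u)² = (2*((-3)²*(1 + 2*(-3)²))*(13 + (-3)²*(1 + 2*(-3)²)) + 16)² = (2*(9*(1 + 2*9))*(13 + 9*(1 + 2*9)) + 16)² = (2*(9*(1 + 18))*(13 + 9*(1 + 18)) + 16)² = (2*(9*19)*(13 + 9*19) + 16)² = (2*171*(13 + 171) + 16)² = (2*171*184 + 16)² = (62928 + 16)² = 62944² = 3961947136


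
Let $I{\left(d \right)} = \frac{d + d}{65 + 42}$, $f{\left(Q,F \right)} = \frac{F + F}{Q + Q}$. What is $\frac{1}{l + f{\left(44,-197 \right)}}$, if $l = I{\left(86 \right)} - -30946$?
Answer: $\frac{4708}{145680257} \approx 3.2317 \cdot 10^{-5}$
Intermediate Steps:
$f{\left(Q,F \right)} = \frac{F}{Q}$ ($f{\left(Q,F \right)} = \frac{2 F}{2 Q} = 2 F \frac{1}{2 Q} = \frac{F}{Q}$)
$I{\left(d \right)} = \frac{2 d}{107}$
$l = \frac{3311394}{107}$ ($l = \frac{2}{107} \cdot 86 - -30946 = \frac{172}{107} + 30946 = \frac{3311394}{107} \approx 30948.0$)
$\frac{1}{l + f{\left(44,-197 \right)}} = \frac{1}{\frac{3311394}{107} - \frac{197}{44}} = \frac{1}{\frac{145680257}{4708}} = \frac{4708}{145680257}$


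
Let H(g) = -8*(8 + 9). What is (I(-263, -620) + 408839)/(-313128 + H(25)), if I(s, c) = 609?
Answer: -51181/39158 ≈ -1.3070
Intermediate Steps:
H(g) = -136 (H(g) = -8*17 = -136)
(I(-263, -620) + 408839)/(-313128 + H(25)) = (609 + 408839)/(-313128 - 136) = 409448/(-313264) = 409448*(-1/313264) = -51181/39158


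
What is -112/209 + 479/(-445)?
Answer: -149951/93005 ≈ -1.6123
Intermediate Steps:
-112/209 + 479/(-445) = -112*1/209 + 479*(-1/445) = -112/209 - 479/445 = -149951/93005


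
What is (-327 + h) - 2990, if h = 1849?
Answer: -1468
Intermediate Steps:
(-327 + h) - 2990 = (-327 + 1849) - 2990 = 1522 - 2990 = -1468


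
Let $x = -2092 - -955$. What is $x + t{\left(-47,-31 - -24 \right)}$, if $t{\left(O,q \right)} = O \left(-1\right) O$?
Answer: $-3346$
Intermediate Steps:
$t{\left(O,q \right)} = - O^{2}$ ($t{\left(O,q \right)} = - O O = - O^{2}$)
$x = -1137$ ($x = -2092 + 955 = -1137$)
$x + t{\left(-47,-31 - -24 \right)} = -1137 - \left(-47\right)^{2} = -1137 - 2209 = -3346$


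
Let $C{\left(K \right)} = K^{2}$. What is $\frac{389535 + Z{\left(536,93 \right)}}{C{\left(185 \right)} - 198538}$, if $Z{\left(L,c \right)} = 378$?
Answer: $- \frac{129971}{54771} \approx -2.373$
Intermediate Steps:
$\frac{389535 + Z{\left(536,93 \right)}}{C{\left(185 \right)} - 198538} = \frac{389535 + 378}{185^{2} - 198538} = \frac{389913}{34225 - 198538} = \frac{389913}{-164313} = 389913 \left(- \frac{1}{164313}\right) = - \frac{129971}{54771}$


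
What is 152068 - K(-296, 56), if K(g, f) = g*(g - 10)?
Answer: 61492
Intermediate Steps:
K(g, f) = g*(-10 + g)
152068 - K(-296, 56) = 152068 - (-296)*(-10 - 296) = 152068 - (-296)*(-306) = 152068 - 1*90576 = 152068 - 90576 = 61492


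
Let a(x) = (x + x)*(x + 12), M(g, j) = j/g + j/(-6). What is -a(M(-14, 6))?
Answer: 1480/49 ≈ 30.204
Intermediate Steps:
M(g, j) = -j/6 + j/g (M(g, j) = j/g + j*(-⅙) = j/g - j/6 = -j/6 + j/g)
a(x) = 2*x*(12 + x) (a(x) = (2*x)*(12 + x) = 2*x*(12 + x))
-a(M(-14, 6)) = -2*(-⅙*6 + 6/(-14))*(12 + (-⅙*6 + 6/(-14))) = -2*(-1 + 6*(-1/14))*(12 + (-1 + 6*(-1/14))) = -2*(-1 - 3/7)*(12 + (-1 - 3/7)) = -2*(-10)*(12 - 10/7)/7 = -2*(-10)*74/(7*7) = -1*(-1480/49) = 1480/49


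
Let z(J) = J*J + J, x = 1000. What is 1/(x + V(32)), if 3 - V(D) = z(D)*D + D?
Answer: -1/32821 ≈ -3.0468e-5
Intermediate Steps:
z(J) = J + J**2 (z(J) = J**2 + J = J + J**2)
V(D) = 3 - D - D**2*(1 + D) (V(D) = 3 - ((D*(1 + D))*D + D) = 3 - (D**2*(1 + D) + D) = 3 - (D + D**2*(1 + D)) = 3 + (-D - D**2*(1 + D)) = 3 - D - D**2*(1 + D))
1/(x + V(32)) = 1/(1000 + (3 - 1*32 - 1*32**2 - 1*32**3)) = 1/(1000 + (3 - 32 - 1*1024 - 1*32768)) = 1/(1000 + (3 - 32 - 1024 - 32768)) = 1/(1000 - 33821) = 1/(-32821) = -1/32821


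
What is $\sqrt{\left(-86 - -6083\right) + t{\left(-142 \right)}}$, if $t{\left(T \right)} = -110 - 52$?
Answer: $\sqrt{5835} \approx 76.387$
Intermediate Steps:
$t{\left(T \right)} = -162$ ($t{\left(T \right)} = -110 - 52 = -162$)
$\sqrt{\left(-86 - -6083\right) + t{\left(-142 \right)}} = \sqrt{\left(-86 - -6083\right) - 162} = \sqrt{\left(-86 + 6083\right) - 162} = \sqrt{5997 - 162} = \sqrt{5835}$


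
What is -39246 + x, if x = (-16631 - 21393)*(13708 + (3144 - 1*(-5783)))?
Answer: -860712486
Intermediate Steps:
x = -860673240 (x = -38024*(13708 + (3144 + 5783)) = -38024*(13708 + 8927) = -38024*22635 = -860673240)
-39246 + x = -39246 - 860673240 = -860712486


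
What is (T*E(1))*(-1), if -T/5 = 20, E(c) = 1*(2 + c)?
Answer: 300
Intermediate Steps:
E(c) = 2 + c
T = -100 (T = -5*20 = -100)
(T*E(1))*(-1) = -100*(2 + 1)*(-1) = -100*3*(-1) = -300*(-1) = 300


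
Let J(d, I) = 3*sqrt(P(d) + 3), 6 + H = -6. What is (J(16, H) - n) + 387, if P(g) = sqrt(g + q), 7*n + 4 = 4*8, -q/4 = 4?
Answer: 383 + 3*sqrt(3) ≈ 388.20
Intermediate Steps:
H = -12 (H = -6 - 6 = -12)
q = -16 (q = -4*4 = -16)
n = 4 (n = -4/7 + (4*8)/7 = -4/7 + (1/7)*32 = -4/7 + 32/7 = 4)
P(g) = sqrt(-16 + g) (P(g) = sqrt(g - 16) = sqrt(-16 + g))
J(d, I) = 3*sqrt(3 + sqrt(-16 + d)) (J(d, I) = 3*sqrt(sqrt(-16 + d) + 3) = 3*sqrt(3 + sqrt(-16 + d)))
(J(16, H) - n) + 387 = (3*sqrt(3 + sqrt(-16 + 16)) - 1*4) + 387 = (3*sqrt(3 + sqrt(0)) - 4) + 387 = (3*sqrt(3 + 0) - 4) + 387 = (3*sqrt(3) - 4) + 387 = (-4 + 3*sqrt(3)) + 387 = 383 + 3*sqrt(3)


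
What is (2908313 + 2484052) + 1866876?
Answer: 7259241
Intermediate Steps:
(2908313 + 2484052) + 1866876 = 5392365 + 1866876 = 7259241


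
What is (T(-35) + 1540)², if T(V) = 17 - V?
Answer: 2534464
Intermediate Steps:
(T(-35) + 1540)² = ((17 - 1*(-35)) + 1540)² = ((17 + 35) + 1540)² = (52 + 1540)² = 1592² = 2534464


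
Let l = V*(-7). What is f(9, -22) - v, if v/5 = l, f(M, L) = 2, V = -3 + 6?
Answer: 107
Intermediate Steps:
V = 3
l = -21 (l = 3*(-7) = -21)
v = -105 (v = 5*(-21) = -105)
f(9, -22) - v = 2 - 1*(-105) = 2 + 105 = 107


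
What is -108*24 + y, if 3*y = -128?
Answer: -7904/3 ≈ -2634.7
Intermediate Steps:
y = -128/3 (y = (1/3)*(-128) = -128/3 ≈ -42.667)
-108*24 + y = -108*24 - 128/3 = -2592 - 128/3 = -7904/3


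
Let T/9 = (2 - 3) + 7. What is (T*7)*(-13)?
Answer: -4914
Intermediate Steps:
T = 54 (T = 9*((2 - 3) + 7) = 9*(-1 + 7) = 9*6 = 54)
(T*7)*(-13) = (54*7)*(-13) = 378*(-13) = -4914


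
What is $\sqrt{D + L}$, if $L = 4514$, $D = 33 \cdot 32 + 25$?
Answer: $\sqrt{5595} \approx 74.8$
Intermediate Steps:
$D = 1081$ ($D = 1056 + 25 = 1081$)
$\sqrt{D + L} = \sqrt{1081 + 4514} = \sqrt{5595}$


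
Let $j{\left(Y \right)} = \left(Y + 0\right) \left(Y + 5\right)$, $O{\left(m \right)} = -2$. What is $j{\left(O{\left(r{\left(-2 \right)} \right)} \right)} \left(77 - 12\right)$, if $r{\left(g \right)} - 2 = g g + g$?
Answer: $-390$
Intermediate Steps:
$r{\left(g \right)} = 2 + g + g^{2}$ ($r{\left(g \right)} = 2 + \left(g g + g\right) = 2 + \left(g^{2} + g\right) = 2 + \left(g + g^{2}\right) = 2 + g + g^{2}$)
$j{\left(Y \right)} = Y \left(5 + Y\right)$
$j{\left(O{\left(r{\left(-2 \right)} \right)} \right)} \left(77 - 12\right) = - 2 \left(5 - 2\right) \left(77 - 12\right) = \left(-2\right) 3 \cdot 65 = \left(-6\right) 65 = -390$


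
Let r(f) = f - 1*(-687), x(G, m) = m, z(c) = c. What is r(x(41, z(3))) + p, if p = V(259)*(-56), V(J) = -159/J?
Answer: 26802/37 ≈ 724.38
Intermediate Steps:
r(f) = 687 + f (r(f) = f + 687 = 687 + f)
p = 1272/37 (p = -159/259*(-56) = 1272/37 ≈ 34.378)
r(x(41, z(3))) + p = (687 + 3) + 1272/37 = 690 + 1272/37 = 26802/37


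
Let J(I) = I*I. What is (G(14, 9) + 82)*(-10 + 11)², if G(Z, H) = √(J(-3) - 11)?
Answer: 82 + I*√2 ≈ 82.0 + 1.4142*I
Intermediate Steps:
J(I) = I²
G(Z, H) = I*√2 (G(Z, H) = √((-3)² - 11) = √(9 - 11) = √(-2) = I*√2)
(G(14, 9) + 82)*(-10 + 11)² = (I*√2 + 82)*(-10 + 11)² = (82 + I*√2)*1² = (82 + I*√2)*1 = 82 + I*√2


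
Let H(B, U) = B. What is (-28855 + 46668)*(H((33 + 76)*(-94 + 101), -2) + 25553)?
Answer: 468766908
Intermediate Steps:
(-28855 + 46668)*(H((33 + 76)*(-94 + 101), -2) + 25553) = (-28855 + 46668)*((33 + 76)*(-94 + 101) + 25553) = 17813*(109*7 + 25553) = 17813*(763 + 25553) = 17813*26316 = 468766908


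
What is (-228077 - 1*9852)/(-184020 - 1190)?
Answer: 237929/185210 ≈ 1.2846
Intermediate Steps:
(-228077 - 1*9852)/(-184020 - 1190) = (-228077 - 9852)/(-185210) = -237929*(-1/185210) = 237929/185210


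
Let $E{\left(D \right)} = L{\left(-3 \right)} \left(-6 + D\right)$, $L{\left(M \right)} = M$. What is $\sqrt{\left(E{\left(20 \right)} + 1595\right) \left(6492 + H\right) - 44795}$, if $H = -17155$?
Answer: $7 i \sqrt{338866} \approx 4074.9 i$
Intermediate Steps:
$E{\left(D \right)} = 18 - 3 D$ ($E{\left(D \right)} = - 3 \left(-6 + D\right) = 18 - 3 D$)
$\sqrt{\left(E{\left(20 \right)} + 1595\right) \left(6492 + H\right) - 44795} = \sqrt{\left(\left(18 - 60\right) + 1595\right) \left(6492 - 17155\right) - 44795} = \sqrt{\left(\left(18 - 60\right) + 1595\right) \left(-10663\right) - 44795} = \sqrt{\left(-42 + 1595\right) \left(-10663\right) - 44795} = \sqrt{1553 \left(-10663\right) - 44795} = \sqrt{-16559639 - 44795} = \sqrt{-16604434} = 7 i \sqrt{338866}$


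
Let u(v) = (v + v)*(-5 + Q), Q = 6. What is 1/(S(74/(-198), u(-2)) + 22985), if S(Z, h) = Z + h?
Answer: 99/2275082 ≈ 4.3515e-5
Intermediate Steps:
u(v) = 2*v (u(v) = (v + v)*(-5 + 6) = (2*v)*1 = 2*v)
1/(S(74/(-198), u(-2)) + 22985) = 1/((74/(-198) + 2*(-2)) + 22985) = 1/((74*(-1/198) - 4) + 22985) = 1/((-37/99 - 4) + 22985) = 1/(-433/99 + 22985) = 1/(2275082/99) = 99/2275082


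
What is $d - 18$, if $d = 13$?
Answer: $-5$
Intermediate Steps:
$d - 18 = 13 - 18 = -5$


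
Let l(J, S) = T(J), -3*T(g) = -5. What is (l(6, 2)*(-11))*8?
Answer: -440/3 ≈ -146.67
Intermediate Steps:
T(g) = 5/3 (T(g) = -⅓*(-5) = 5/3)
l(J, S) = 5/3
(l(6, 2)*(-11))*8 = ((5/3)*(-11))*8 = -55/3*8 = -440/3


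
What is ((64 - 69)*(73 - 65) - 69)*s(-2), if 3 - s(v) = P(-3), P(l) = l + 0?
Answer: -654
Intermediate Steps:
P(l) = l
s(v) = 6 (s(v) = 3 - 1*(-3) = 3 + 3 = 6)
((64 - 69)*(73 - 65) - 69)*s(-2) = ((64 - 69)*(73 - 65) - 69)*6 = (-5*8 - 69)*6 = (-40 - 69)*6 = -109*6 = -654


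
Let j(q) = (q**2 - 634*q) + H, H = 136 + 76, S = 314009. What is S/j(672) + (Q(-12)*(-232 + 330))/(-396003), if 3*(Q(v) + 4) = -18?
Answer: 124373739067/10196285244 ≈ 12.198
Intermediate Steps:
H = 212
j(q) = 212 + q**2 - 634*q (j(q) = (q**2 - 634*q) + 212 = 212 + q**2 - 634*q)
Q(v) = -10 (Q(v) = -4 + (1/3)*(-18) = -4 - 6 = -10)
S/j(672) + (Q(-12)*(-232 + 330))/(-396003) = 314009/(212 + 672**2 - 634*672) - 10*(-232 + 330)/(-396003) = 314009/(212 + 451584 - 426048) - 10*98*(-1/396003) = 314009/25748 - 980*(-1/396003) = 314009*(1/25748) + 980/396003 = 314009/25748 + 980/396003 = 124373739067/10196285244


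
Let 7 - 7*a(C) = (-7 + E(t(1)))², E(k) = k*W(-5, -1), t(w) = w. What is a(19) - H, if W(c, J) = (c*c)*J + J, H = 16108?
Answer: -113838/7 ≈ -16263.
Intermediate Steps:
W(c, J) = J + J*c² (W(c, J) = c²*J + J = J*c² + J = J + J*c²)
E(k) = -26*k (E(k) = k*(-(1 + (-5)²)) = k*(-(1 + 25)) = k*(-1*26) = k*(-26) = -26*k)
a(C) = -1082/7 (a(C) = 1 - (-7 - 26*1)²/7 = 1 - (-7 - 26)²/7 = 1 - ⅐*(-33)² = 1 - ⅐*1089 = 1 - 1089/7 = -1082/7)
a(19) - H = -1082/7 - 1*16108 = -1082/7 - 16108 = -113838/7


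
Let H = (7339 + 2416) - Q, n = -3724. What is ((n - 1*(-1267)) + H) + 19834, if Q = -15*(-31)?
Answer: 26667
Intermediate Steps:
Q = 465
H = 9290 (H = (7339 + 2416) - 1*465 = 9755 - 465 = 9290)
((n - 1*(-1267)) + H) + 19834 = ((-3724 - 1*(-1267)) + 9290) + 19834 = ((-3724 + 1267) + 9290) + 19834 = (-2457 + 9290) + 19834 = 6833 + 19834 = 26667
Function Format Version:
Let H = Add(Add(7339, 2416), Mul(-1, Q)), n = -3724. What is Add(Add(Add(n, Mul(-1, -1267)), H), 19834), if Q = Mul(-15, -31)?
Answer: 26667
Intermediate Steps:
Q = 465
H = 9290 (H = Add(Add(7339, 2416), Mul(-1, 465)) = Add(9755, -465) = 9290)
Add(Add(Add(n, Mul(-1, -1267)), H), 19834) = Add(Add(Add(-3724, Mul(-1, -1267)), 9290), 19834) = Add(Add(Add(-3724, 1267), 9290), 19834) = Add(Add(-2457, 9290), 19834) = Add(6833, 19834) = 26667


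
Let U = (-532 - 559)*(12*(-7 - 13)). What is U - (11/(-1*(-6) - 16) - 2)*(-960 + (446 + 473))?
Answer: 2617129/10 ≈ 2.6171e+5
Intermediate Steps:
U = 261840 (U = -13092*(-20) = -1091*(-240) = 261840)
U - (11/(-1*(-6) - 16) - 2)*(-960 + (446 + 473)) = 261840 - (11/(-1*(-6) - 16) - 2)*(-960 + (446 + 473)) = 261840 - (11/(6 - 16) - 2)*(-960 + 919) = 261840 - (11/(-10) - 2)*(-41) = 261840 - (-⅒*11 - 2)*(-41) = 261840 - (-11/10 - 2)*(-41) = 261840 - (-31)*(-41)/10 = 261840 - 1*1271/10 = 261840 - 1271/10 = 2617129/10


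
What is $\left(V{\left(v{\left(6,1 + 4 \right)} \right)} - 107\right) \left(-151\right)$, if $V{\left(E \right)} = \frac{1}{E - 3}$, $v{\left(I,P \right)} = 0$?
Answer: $\frac{48622}{3} \approx 16207.0$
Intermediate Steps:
$V{\left(E \right)} = \frac{1}{-3 + E}$
$\left(V{\left(v{\left(6,1 + 4 \right)} \right)} - 107\right) \left(-151\right) = \left(\frac{1}{-3 + 0} - 107\right) \left(-151\right) = \left(\frac{1}{-3} - 107\right) \left(-151\right) = \left(- \frac{1}{3} - 107\right) \left(-151\right) = \left(- \frac{322}{3}\right) \left(-151\right) = \frac{48622}{3}$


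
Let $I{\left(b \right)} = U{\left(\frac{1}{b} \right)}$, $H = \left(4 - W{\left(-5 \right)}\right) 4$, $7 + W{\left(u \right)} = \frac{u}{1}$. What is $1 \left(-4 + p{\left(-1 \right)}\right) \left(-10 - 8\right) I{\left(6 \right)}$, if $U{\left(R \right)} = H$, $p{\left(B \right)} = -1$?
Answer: $5760$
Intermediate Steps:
$W{\left(u \right)} = -7 + u$ ($W{\left(u \right)} = -7 + \frac{u}{1} = -7 + u 1 = -7 + u$)
$H = 64$ ($H = \left(4 - \left(-7 - 5\right)\right) 4 = \left(4 - -12\right) 4 = \left(4 + 12\right) 4 = 16 \cdot 4 = 64$)
$U{\left(R \right)} = 64$
$I{\left(b \right)} = 64$
$1 \left(-4 + p{\left(-1 \right)}\right) \left(-10 - 8\right) I{\left(6 \right)} = 1 \left(-4 - 1\right) \left(-10 - 8\right) 64 = 1 \left(\left(-5\right) \left(-18\right)\right) 64 = 1 \cdot 90 \cdot 64 = 90 \cdot 64 = 5760$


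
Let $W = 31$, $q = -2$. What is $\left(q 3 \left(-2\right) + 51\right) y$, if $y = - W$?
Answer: $-1953$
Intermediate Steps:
$y = -31$ ($y = \left(-1\right) 31 = -31$)
$\left(q 3 \left(-2\right) + 51\right) y = \left(\left(-2\right) 3 \left(-2\right) + 51\right) \left(-31\right) = \left(\left(-6\right) \left(-2\right) + 51\right) \left(-31\right) = \left(12 + 51\right) \left(-31\right) = 63 \left(-31\right) = -1953$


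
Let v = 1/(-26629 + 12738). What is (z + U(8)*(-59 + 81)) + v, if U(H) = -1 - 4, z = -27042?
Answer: -377168433/13891 ≈ -27152.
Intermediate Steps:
U(H) = -5
v = -1/13891 (v = 1/(-13891) = -1/13891 ≈ -7.1989e-5)
(z + U(8)*(-59 + 81)) + v = (-27042 - 5*(-59 + 81)) - 1/13891 = (-27042 - 5*22) - 1/13891 = (-27042 - 110) - 1/13891 = -27152 - 1/13891 = -377168433/13891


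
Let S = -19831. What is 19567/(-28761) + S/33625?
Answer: -1228299766/967088625 ≈ -1.2701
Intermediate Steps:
19567/(-28761) + S/33625 = 19567/(-28761) - 19831/33625 = 19567*(-1/28761) - 19831*1/33625 = -19567/28761 - 19831/33625 = -1228299766/967088625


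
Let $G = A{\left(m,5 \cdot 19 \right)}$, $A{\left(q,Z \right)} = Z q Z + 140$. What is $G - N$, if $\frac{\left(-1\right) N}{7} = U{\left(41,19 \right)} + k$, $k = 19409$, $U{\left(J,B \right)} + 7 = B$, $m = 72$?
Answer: $785887$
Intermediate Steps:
$U{\left(J,B \right)} = -7 + B$
$A{\left(q,Z \right)} = 140 + q Z^{2}$ ($A{\left(q,Z \right)} = q Z^{2} + 140 = 140 + q Z^{2}$)
$G = 649940$ ($G = 140 + 72 \left(5 \cdot 19\right)^{2} = 140 + 72 \cdot 95^{2} = 140 + 72 \cdot 9025 = 140 + 649800 = 649940$)
$N = -135947$ ($N = - 7 \left(\left(-7 + 19\right) + 19409\right) = - 7 \left(12 + 19409\right) = \left(-7\right) 19421 = -135947$)
$G - N = 649940 - -135947 = 649940 + 135947 = 785887$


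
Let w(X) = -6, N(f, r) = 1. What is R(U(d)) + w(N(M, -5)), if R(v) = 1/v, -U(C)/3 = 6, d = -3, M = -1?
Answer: -109/18 ≈ -6.0556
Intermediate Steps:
U(C) = -18 (U(C) = -3*6 = -18)
R(U(d)) + w(N(M, -5)) = 1/(-18) - 6 = -1/18 - 6 = -109/18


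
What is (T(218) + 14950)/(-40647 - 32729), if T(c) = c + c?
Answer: -7693/36688 ≈ -0.20969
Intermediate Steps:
T(c) = 2*c
(T(218) + 14950)/(-40647 - 32729) = (2*218 + 14950)/(-40647 - 32729) = (436 + 14950)/(-73376) = 15386*(-1/73376) = -7693/36688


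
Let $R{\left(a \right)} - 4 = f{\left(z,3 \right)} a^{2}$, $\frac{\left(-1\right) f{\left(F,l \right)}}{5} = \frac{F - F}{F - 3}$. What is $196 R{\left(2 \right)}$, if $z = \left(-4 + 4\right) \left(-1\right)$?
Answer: $784$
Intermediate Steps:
$z = 0$ ($z = 0 \left(-1\right) = 0$)
$f{\left(F,l \right)} = 0$ ($f{\left(F,l \right)} = - 5 \frac{F - F}{F - 3} = - 5 \frac{0}{-3 + F} = \left(-5\right) 0 = 0$)
$R{\left(a \right)} = 4$ ($R{\left(a \right)} = 4 + 0 a^{2} = 4 + 0 = 4$)
$196 R{\left(2 \right)} = 196 \cdot 4 = 784$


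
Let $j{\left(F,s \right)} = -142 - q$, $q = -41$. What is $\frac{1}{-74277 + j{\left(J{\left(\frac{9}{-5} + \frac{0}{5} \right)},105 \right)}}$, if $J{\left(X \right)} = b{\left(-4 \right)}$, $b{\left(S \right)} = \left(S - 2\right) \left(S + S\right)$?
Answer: $- \frac{1}{74378} \approx -1.3445 \cdot 10^{-5}$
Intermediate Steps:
$b{\left(S \right)} = 2 S \left(-2 + S\right)$ ($b{\left(S \right)} = \left(-2 + S\right) 2 S = 2 S \left(-2 + S\right)$)
$J{\left(X \right)} = 48$ ($J{\left(X \right)} = 2 \left(-4\right) \left(-2 - 4\right) = 2 \left(-4\right) \left(-6\right) = 48$)
$j{\left(F,s \right)} = -101$ ($j{\left(F,s \right)} = -142 - -41 = -142 + 41 = -101$)
$\frac{1}{-74277 + j{\left(J{\left(\frac{9}{-5} + \frac{0}{5} \right)},105 \right)}} = \frac{1}{-74277 - 101} = \frac{1}{-74378} = - \frac{1}{74378}$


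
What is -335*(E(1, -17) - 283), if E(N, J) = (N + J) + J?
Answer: 105860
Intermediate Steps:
E(N, J) = N + 2*J (E(N, J) = (J + N) + J = N + 2*J)
-335*(E(1, -17) - 283) = -335*((1 + 2*(-17)) - 283) = -335*((1 - 34) - 283) = -335*(-33 - 283) = -335*(-316) = 105860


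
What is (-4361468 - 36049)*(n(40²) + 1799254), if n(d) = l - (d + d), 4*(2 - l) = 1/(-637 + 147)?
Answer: -15480446118583437/1960 ≈ -7.8982e+12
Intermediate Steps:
l = 3921/1960 (l = 2 - 1/(4*(-637 + 147)) = 2 - ¼/(-490) = 2 - ¼*(-1/490) = 2 + 1/1960 = 3921/1960 ≈ 2.0005)
n(d) = 3921/1960 - 2*d (n(d) = 3921/1960 - (d + d) = 3921/1960 - 2*d)
(-4361468 - 36049)*(n(40²) + 1799254) = (-4361468 - 36049)*((3921/1960 - 2*40²) + 1799254) = -4397517*((3921/1960 - 2*1600) + 1799254) = -4397517*((3921/1960 - 3200) + 1799254) = -4397517*(-6268079/1960 + 1799254) = -4397517*3520269761/1960 = -15480446118583437/1960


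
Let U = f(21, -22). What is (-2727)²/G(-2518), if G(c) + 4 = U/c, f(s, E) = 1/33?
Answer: -617930940726/332377 ≈ -1.8591e+6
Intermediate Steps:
f(s, E) = 1/33
U = 1/33 ≈ 0.030303
G(c) = -4 + 1/(33*c)
(-2727)²/G(-2518) = (-2727)²/(-4 + (1/33)/(-2518)) = 7436529/(-4 + (1/33)*(-1/2518)) = 7436529/(-4 - 1/83094) = 7436529/(-332377/83094) = 7436529*(-83094/332377) = -617930940726/332377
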